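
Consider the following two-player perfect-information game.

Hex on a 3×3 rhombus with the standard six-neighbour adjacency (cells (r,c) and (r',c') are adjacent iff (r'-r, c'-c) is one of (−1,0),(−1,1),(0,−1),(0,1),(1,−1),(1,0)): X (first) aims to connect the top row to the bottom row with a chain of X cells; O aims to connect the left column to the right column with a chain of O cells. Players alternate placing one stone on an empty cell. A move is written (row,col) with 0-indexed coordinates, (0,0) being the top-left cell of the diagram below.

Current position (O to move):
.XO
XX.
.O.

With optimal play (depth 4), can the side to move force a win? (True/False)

[.XO/XX./.O.] O move#1: (0,0):-1/OXO/XX./.O., (1,2):-1/.XO/XXO/.O., (2,0):+1/.XO/XX./OO.*, (2,2):-1/.XO/XX./.OO
[.XO/XX./OO.] X move#2: (0,0):-1/XXO/XX./OO.*, (1,2):-1/.XO/XXX/OO., (2,2):-1/.XO/XX./OOX
[XXO/XX./OO.] O move#3: (1,2):+1/XXO/XXO/OO.*, (2,2):+1/XXO/XX./OOO
[XXO/XXO/OO.] end (terminal -1, X#4); searched .XO/XX./.O. to 4

O winning at [.XO/XX./.O.]: True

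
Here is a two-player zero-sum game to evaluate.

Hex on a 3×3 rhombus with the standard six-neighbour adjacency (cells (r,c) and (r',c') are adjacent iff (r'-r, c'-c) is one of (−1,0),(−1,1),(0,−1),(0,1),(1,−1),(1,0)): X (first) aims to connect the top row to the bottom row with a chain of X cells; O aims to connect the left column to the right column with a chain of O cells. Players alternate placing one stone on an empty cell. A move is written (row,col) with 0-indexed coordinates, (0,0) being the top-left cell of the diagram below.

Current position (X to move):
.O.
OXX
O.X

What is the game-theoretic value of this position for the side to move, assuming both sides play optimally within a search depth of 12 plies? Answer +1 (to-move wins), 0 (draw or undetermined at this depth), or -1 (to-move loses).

[.O./OXX/O.X] X move#1: (0,0):-1/XO./OXX/O.X, (0,2):+1/.OX/OXX/O.X*, (2,1):-1/.O./OXX/OXX
[.OX/OXX/O.X] end (terminal -1, O#2); searched .O./OXX/O.X to 12

value(.O./OXX/O.X, X) = +1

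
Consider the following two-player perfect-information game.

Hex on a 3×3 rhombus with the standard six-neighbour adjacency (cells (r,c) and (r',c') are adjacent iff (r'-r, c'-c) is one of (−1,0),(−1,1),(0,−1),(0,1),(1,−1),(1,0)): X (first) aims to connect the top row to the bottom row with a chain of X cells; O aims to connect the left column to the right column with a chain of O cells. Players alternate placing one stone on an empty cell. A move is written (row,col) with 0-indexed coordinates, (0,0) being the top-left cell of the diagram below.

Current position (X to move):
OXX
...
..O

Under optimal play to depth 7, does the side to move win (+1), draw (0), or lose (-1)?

ply 1, X at OXX/.../..O | (1,0)=+1→OXX/X../..O*; (1,1)=+1→OXX/.X./..O; (1,2)=+1→OXX/..X/..O; (2,0)=+1→OXX/.../X.O; (2,1)=+1→OXX/.../.XO
ply 2, O at OXX/X../..O | (1,1)=-1→OXX/XO./..O*; (1,2)=-1→OXX/X.O/..O; (2,0)=-1→OXX/X../O.O; (2,1)=-1→OXX/X../.OO
ply 3, X at OXX/XO./..O | (1,2)=+1→OXX/XOX/..O*; (2,0)=+1→OXX/XO./X.O; (2,1)=+1→OXX/XO./.XO
ply 4, O at OXX/XOX/..O | (2,0)=-1→OXX/XOX/O.O*; (2,1)=-1→OXX/XOX/.OO
ply 5, X at OXX/XOX/O.O | (2,1)=+1→OXX/XOX/OXO*
ply 6: OXX/XOX/OXO is terminal -1 (O); from OXX/.../..O depth 7

value(OXX/.../..O, X) = +1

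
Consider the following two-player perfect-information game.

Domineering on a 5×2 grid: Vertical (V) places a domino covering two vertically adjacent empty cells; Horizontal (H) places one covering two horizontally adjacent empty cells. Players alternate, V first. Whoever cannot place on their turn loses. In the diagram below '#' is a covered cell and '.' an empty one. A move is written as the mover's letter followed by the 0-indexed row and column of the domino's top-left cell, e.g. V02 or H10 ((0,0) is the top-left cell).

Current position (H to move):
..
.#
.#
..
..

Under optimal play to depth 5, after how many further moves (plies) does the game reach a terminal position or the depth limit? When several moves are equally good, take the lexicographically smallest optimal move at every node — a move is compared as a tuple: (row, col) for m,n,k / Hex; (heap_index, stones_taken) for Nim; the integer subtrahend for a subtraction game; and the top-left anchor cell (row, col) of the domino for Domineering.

p1 H@[../.#/.#/../..]: H00[##/.#/.#/../..]-1 H30[../.#/.#/##/..]+1* H40[../.#/.#/../##]+1
p2 V@[../.#/.#/##/..]: V00[#./##/.#/##/..]-1* V10[../##/##/##/..]-1
p3 H@[#./##/.#/##/..]: H40[#./##/.#/##/##]+1*
p4 V@[#./##/.#/##/##] terminal -1; root [../.#/.#/../..] d5

PV length from [../.#/.#/../..]: 3 plies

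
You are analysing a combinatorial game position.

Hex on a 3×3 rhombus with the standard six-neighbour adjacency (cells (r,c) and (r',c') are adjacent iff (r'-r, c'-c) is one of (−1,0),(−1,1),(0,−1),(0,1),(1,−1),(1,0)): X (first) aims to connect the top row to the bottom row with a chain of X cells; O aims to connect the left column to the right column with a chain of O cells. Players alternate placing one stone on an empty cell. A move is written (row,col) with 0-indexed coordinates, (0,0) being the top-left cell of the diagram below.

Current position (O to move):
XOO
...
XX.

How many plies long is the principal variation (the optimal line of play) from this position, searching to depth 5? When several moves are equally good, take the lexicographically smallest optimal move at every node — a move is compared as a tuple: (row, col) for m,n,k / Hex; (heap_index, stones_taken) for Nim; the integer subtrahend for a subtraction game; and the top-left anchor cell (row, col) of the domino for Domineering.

p1 O@[XOO/.../XX.]: (1,0)[XOO/O../XX.]+1* (1,1)[XOO/.O./XX.]-1 (1,2)[XOO/..O/XX.]-1 (2,2)[XOO/.../XXO]-1
p2 X@[XOO/O../XX.] terminal -1; root [XOO/.../XX.] d5

PV length from [XOO/.../XX.]: 1 ply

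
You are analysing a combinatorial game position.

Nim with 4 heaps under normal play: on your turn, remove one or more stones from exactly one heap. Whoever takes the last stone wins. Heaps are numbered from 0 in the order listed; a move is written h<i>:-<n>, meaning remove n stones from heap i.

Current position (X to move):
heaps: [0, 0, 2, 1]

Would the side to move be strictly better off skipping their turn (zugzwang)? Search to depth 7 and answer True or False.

zugzwang((0,0,2,1), X) = False

ply 1, X at (0,0,2,1) | h2:-1=+1→(0,0,1,1)*; h2:-2=-1→(0,0,0,1); h3:-1=-1→(0,0,2,0)
ply 2, O at (0,0,1,1) | h2:-1=-1→(0,0,0,1)*; h3:-1=-1→(0,0,1,0)
ply 3, X at (0,0,0,1) | h3:-1=+1→(0,0,0,0)*
ply 4: (0,0,0,0) is terminal -1 (O); from (0,0,2,1) depth 7
if X skipped the turn, O would face:
~ ply 1, O at (0,0,2,1) | h2:-1=+1→(0,0,1,1)*; h2:-2=-1→(0,0,0,1); h3:-1=-1→(0,0,2,0)
~ ply 2, X at (0,0,1,1) | h2:-1=-1→(0,0,0,1)*; h3:-1=-1→(0,0,1,0)
~ ply 3, O at (0,0,0,1) | h3:-1=+1→(0,0,0,0)*
~ ply 4: (0,0,0,0) is terminal -1 (X); from (0,0,2,1) depth 7
compare (X): move=+1 vs pass=-1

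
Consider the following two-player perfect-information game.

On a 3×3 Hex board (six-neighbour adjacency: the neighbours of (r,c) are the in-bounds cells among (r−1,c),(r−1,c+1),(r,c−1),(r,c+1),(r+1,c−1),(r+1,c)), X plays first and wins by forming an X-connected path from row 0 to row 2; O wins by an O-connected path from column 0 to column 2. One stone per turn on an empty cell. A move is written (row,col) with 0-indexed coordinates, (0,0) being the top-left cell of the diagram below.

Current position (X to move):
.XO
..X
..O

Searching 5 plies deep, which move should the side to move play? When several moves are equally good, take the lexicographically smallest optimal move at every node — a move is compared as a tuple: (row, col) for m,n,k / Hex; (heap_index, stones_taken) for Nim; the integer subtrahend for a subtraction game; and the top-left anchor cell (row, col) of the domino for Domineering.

X's best at [.XO/..X/..O]: (1,1)

p1 X@[.XO/..X/..O]: (0,0)[XXO/..X/..O]-1 (1,0)[.XO/X.X/..O]-1 (1,1)[.XO/.XX/..O]+1* (2,0)[.XO/..X/X.O]+1 (2,1)[.XO/..X/.XO]-1
p2 O@[.XO/.XX/..O]: (0,0)[OXO/.XX/..O]-1* (1,0)[.XO/OXX/..O]-1 (2,0)[.XO/.XX/O.O]-1 (2,1)[.XO/.XX/.OO]-1
p3 X@[OXO/.XX/..O]: (1,0)[OXO/XXX/..O]+1* (2,0)[OXO/.XX/X.O]+1 (2,1)[OXO/.XX/.XO]+1
p4 O@[OXO/XXX/..O]: (2,0)[OXO/XXX/O.O]-1* (2,1)[OXO/XXX/.OO]-1
p5 X@[OXO/XXX/O.O]: (2,1)[OXO/XXX/OXO]+1*
p6 O@[OXO/XXX/OXO] terminal -1; root [.XO/..X/..O] d5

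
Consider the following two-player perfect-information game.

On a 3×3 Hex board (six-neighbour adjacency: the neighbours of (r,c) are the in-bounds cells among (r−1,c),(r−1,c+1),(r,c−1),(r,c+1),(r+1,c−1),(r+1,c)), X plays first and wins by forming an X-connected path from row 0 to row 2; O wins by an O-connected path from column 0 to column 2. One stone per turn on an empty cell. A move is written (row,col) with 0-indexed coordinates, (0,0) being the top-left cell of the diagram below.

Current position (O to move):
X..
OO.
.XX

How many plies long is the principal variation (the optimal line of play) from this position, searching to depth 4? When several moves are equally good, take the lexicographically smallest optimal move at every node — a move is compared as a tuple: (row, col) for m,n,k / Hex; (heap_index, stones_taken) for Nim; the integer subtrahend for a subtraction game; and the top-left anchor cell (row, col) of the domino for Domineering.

PV length from [X../OO./.XX]: 3 plies

[X../OO./.XX] O move#1: (0,1):+1/XO./OO./.XX*, (0,2):+1/X.O/OO./.XX, (1,2):+1/X../OOO/.XX, (2,0):+1/X../OO./OXX
[XO./OO./.XX] X move#2: (0,2):-1/XOX/OO./.XX*, (1,2):-1/XO./OOX/.XX, (2,0):-1/XO./OO./XXX
[XOX/OO./.XX] O move#3: (1,2):+1/XOX/OOO/.XX*, (2,0):-1/XOX/OO./OXX
[XOX/OOO/.XX] end (terminal -1, X#4); searched X../OO./.XX to 4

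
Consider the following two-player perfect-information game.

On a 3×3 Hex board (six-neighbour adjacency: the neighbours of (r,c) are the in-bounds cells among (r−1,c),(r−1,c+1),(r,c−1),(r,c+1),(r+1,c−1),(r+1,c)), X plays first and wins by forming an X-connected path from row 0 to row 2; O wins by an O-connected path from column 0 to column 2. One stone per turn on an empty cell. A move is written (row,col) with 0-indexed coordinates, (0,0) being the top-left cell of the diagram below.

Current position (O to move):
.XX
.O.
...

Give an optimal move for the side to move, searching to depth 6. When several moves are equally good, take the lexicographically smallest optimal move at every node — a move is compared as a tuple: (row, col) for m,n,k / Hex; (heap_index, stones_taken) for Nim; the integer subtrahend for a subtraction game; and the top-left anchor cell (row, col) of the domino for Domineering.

O's best at [.XX/.O./...]: (1,2)

p1 O@[.XX/.O./...]: (0,0)[OXX/.O./...]-1 (1,0)[.XX/OO./...]-1 (1,2)[.XX/.OO/...]+1* (2,0)[.XX/.O./O..]-1 (2,1)[.XX/.O./.O.]+1 (2,2)[.XX/.O./..O]+1
p2 X@[.XX/.OO/...]: (0,0)[XXX/.OO/...]-1* (1,0)[.XX/XOO/...]-1 (2,0)[.XX/.OO/X..]-1 (2,1)[.XX/.OO/.X.]-1 (2,2)[.XX/.OO/..X]-1
p3 O@[XXX/.OO/...]: (1,0)[XXX/OOO/...]+1* (2,0)[XXX/.OO/O..]+1 (2,1)[XXX/.OO/.O.]+1 (2,2)[XXX/.OO/..O]+1
p4 X@[XXX/OOO/...] terminal -1; root [.XX/.O./...] d6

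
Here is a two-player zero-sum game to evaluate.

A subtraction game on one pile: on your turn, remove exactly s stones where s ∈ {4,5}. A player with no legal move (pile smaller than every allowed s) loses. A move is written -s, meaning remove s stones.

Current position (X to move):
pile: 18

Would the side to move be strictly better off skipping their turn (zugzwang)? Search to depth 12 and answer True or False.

zugzwang(18, X) = True

[18] X move#1: -4:-1/14*, -5:-1/13
[14] O move#2: -4:+1/10*, -5:+1/9
[10] X move#3: -4:-1/6*, -5:-1/5
[6] O move#4: -4:+1/2*, -5:+1/1
[2] end (terminal -1, X#5); searched 18 to 12
pass branch (O moves first from the same position):
  | [18] O move#1: -4:-1/14*, -5:-1/13
  | [14] X move#2: -4:+1/10*, -5:+1/9
  | [10] O move#3: -4:-1/6*, -5:-1/5
  | [6] X move#4: -4:+1/2*, -5:+1/1
  | [2] end (terminal -1, O#5); searched 18 to 12
X moving scores -1; X passing scores +1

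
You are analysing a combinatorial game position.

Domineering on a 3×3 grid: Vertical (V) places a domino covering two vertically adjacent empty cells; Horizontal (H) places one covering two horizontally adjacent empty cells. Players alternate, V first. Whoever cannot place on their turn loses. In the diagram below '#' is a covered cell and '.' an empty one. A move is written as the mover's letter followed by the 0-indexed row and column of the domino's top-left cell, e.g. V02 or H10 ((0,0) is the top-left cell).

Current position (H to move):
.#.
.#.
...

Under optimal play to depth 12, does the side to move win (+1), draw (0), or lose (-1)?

value(.#./.#./..., H) = -1

ply 1, H at .#./.#./... | H20=-1→.#./.#./##.*; H21=-1→.#./.#./.##
ply 2, V at .#./.#./##. | V00=+1→##./##./##.*; V02=+1→.##/.##/##.; V12=+1→.#./.##/###
ply 3: ##./##./##. is terminal -1 (H); from .#./.#./... depth 12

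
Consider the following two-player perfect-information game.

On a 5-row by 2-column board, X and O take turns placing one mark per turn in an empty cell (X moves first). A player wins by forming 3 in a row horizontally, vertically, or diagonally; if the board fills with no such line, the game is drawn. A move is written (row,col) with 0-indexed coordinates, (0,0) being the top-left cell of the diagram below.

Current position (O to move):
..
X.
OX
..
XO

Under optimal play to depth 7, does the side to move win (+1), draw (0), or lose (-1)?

value(../X./OX/../XO, O) = 0

ply 1, O at ../X./OX/../XO | (0,0)=-1→O./X./OX/../XO; (0,1)=+0→.O/X./OX/../XO*; (1,1)=+0→../XO/OX/../XO; (3,0)=-1→../X./OX/O./XO; (3,1)=+0→../X./OX/.O/XO
ply 2, X at .O/X./OX/../XO | (0,0)=+0→XO/X./OX/../XO*; (1,1)=+0→.O/XX/OX/../XO; (3,0)=+0→.O/X./OX/X./XO; (3,1)=+0→.O/X./OX/.X/XO
ply 3, O at XO/X./OX/../XO | (1,1)=+0→XO/XO/OX/../XO*; (3,0)=+0→XO/X./OX/O./XO; (3,1)=+0→XO/X./OX/.O/XO
ply 4, X at XO/XO/OX/../XO | (3,0)=+0→XO/XO/OX/X./XO*; (3,1)=+0→XO/XO/OX/.X/XO
ply 5, O at XO/XO/OX/X./XO | (3,1)=+0→XO/XO/OX/XO/XO*
ply 6: XO/XO/OX/XO/XO is terminal +0 (X); from ../X./OX/../XO depth 7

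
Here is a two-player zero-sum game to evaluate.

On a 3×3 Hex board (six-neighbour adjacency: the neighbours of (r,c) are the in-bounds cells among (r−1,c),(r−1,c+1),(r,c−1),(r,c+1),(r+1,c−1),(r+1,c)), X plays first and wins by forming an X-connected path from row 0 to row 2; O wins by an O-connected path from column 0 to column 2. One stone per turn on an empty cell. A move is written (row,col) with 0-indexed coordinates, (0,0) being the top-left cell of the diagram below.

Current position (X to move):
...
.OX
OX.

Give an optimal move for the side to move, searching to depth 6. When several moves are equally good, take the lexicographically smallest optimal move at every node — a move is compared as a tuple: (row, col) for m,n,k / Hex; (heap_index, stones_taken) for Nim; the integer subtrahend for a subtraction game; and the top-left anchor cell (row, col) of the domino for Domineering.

[.../.OX/OX.] X move#1: (0,0):-1/X../.OX/OX., (0,1):-1/.X./.OX/OX., (0,2):+1/..X/.OX/OX.*, (1,0):-1/.../XOX/OX., (2,2):-1/.../.OX/OXX
[..X/.OX/OX.] end (terminal -1, O#2); searched .../.OX/OX. to 6

X's best at [.../.OX/OX.]: (0,2)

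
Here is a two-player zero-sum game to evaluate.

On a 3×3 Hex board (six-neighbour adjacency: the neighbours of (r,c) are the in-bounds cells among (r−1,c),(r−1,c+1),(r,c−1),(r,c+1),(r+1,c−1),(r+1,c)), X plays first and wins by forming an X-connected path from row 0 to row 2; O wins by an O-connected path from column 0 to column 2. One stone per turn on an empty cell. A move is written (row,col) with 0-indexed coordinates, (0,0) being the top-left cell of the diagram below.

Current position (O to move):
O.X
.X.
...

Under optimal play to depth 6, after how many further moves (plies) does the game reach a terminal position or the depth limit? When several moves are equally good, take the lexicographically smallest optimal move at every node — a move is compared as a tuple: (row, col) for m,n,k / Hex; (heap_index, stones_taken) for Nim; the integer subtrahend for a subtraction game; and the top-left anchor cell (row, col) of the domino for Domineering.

ply 1, O at O.X/.X./... | (0,1)=-1→OOX/.X./...*; (1,0)=-1→O.X/OX./...; (1,2)=-1→O.X/.XO/...; (2,0)=-1→O.X/.X./O..; (2,1)=-1→O.X/.X./.O.; (2,2)=-1→O.X/.X./..O
ply 2, X at OOX/.X./... | (1,0)=+1→OOX/XX./...*; (1,2)=+1→OOX/.XX/...; (2,0)=+1→OOX/.X./X..; (2,1)=+1→OOX/.X./.X.; (2,2)=+1→OOX/.X./..X
ply 3, O at OOX/XX./... | (1,2)=-1→OOX/XXO/...*; (2,0)=-1→OOX/XX./O..; (2,1)=-1→OOX/XX./.O.; (2,2)=-1→OOX/XX./..O
ply 4, X at OOX/XXO/... | (2,0)=+1→OOX/XXO/X..*; (2,1)=+1→OOX/XXO/.X.; (2,2)=+1→OOX/XXO/..X
ply 5: OOX/XXO/X.. is terminal -1 (O); from O.X/.X./... depth 6

PV length from [O.X/.X./...]: 4 plies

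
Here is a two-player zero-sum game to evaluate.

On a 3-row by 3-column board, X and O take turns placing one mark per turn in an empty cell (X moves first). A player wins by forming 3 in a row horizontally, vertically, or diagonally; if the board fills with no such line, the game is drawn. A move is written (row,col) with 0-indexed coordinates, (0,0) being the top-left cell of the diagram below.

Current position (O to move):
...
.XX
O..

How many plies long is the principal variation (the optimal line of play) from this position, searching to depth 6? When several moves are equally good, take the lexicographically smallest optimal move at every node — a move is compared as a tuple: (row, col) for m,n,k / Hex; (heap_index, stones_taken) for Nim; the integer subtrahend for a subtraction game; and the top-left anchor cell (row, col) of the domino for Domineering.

PV length from [.../.XX/O..]: 6 plies

ply 1, O at .../.XX/O.. | (0,0)=-1→O../.XX/O..; (0,1)=-1→.O./.XX/O..; (0,2)=-1→..O/.XX/O..; (1,0)=+0→.../OXX/O..*; (2,1)=-1→.../.XX/OO.; (2,2)=-1→.../.XX/O.O
ply 2, X at .../OXX/O.. | (0,0)=+0→X../OXX/O..*; (0,1)=-1→.X./OXX/O..; (0,2)=-1→..X/OXX/O..; (2,1)=-1→.../OXX/OX.; (2,2)=-1→.../OXX/O.X
ply 3, O at X../OXX/O.. | (0,1)=-1→XO./OXX/O..; (0,2)=-1→X.O/OXX/O..; (2,1)=-1→X../OXX/OO.; (2,2)=+0→X../OXX/O.O*
ply 4, X at X../OXX/O.O | (0,1)=-1→XX./OXX/O.O; (0,2)=-1→X.X/OXX/O.O; (2,1)=+0→X../OXX/OXO*
ply 5, O at X../OXX/OXO | (0,1)=+0→XO./OXX/OXO*; (0,2)=-1→X.O/OXX/OXO
ply 6, X at XO./OXX/OXO | (0,2)=+0→XOX/OXX/OXO*
ply 7: XOX/OXX/OXO is terminal +0 (O); from .../.XX/O.. depth 6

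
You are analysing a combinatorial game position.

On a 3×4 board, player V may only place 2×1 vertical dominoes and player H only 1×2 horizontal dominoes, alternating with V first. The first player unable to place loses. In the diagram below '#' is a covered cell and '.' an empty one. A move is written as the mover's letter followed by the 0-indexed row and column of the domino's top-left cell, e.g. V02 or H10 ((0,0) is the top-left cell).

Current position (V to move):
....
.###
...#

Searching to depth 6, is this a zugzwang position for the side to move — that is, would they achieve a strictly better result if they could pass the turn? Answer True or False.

zugzwang(..../.###/...#, V) = False

p1 V@[..../.###/...#]: V00[#.../####/...#]-1* V10[..../####/#..#]-1
p2 H@[#.../####/...#]: H01[###./####/...#]+1* H02[#.##/####/...#]+1 H20[#.../####/##.#]+1 H21[#.../####/.###]+1
p3 V@[###./####/...#] terminal -1; root [..../.###/...#] d6
pass branch (H moves first from the same position):
  | p1 H@[..../.###/...#]: H00[##../.###/...#]+1* H01[.##./.###/...#]+1 H02[..##/.###/...#]+1 H20[..../.###/##.#]+1 H21[..../.###/.###]+1
  | p2 V@[##../.###/...#]: V10[##../####/#..#]-1*
  | p3 H@[##../####/#..#]: H02[####/####/#..#]+1* H21[##../####/####]+1
  | p4 V@[####/####/#..#] terminal -1; root [..../.###/...#] d6
V moving scores -1; V passing scores -1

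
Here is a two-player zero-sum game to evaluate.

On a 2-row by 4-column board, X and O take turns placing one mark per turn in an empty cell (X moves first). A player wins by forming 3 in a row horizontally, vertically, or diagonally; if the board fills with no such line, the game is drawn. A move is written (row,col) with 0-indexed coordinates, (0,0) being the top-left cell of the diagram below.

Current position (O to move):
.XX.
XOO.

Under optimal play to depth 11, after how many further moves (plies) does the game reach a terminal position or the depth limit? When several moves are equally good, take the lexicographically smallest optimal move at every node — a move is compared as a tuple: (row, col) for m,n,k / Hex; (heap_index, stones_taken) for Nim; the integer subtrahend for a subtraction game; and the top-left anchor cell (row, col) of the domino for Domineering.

[.XX./XOO.] O move#1: (0,0):-1/OXX./XOO., (0,3):-1/.XXO/XOO., (1,3):+1/.XX./XOOO*
[.XX./XOOO] end (terminal -1, X#2); searched .XX./XOO. to 11

PV length from [.XX./XOO.]: 1 ply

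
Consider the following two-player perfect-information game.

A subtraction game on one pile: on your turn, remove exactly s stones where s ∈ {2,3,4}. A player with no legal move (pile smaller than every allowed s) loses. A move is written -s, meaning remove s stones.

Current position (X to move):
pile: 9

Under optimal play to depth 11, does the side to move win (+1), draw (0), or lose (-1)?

value(9, X) = +1

ply 1, X at 9 | -2=+1→7*; -3=+1→6; -4=-1→5
ply 2, O at 7 | -2=-1→5*; -3=-1→4; -4=-1→3
ply 3, X at 5 | -2=-1→3; -3=-1→2; -4=+1→1*
ply 4: 1 is terminal -1 (O); from 9 depth 11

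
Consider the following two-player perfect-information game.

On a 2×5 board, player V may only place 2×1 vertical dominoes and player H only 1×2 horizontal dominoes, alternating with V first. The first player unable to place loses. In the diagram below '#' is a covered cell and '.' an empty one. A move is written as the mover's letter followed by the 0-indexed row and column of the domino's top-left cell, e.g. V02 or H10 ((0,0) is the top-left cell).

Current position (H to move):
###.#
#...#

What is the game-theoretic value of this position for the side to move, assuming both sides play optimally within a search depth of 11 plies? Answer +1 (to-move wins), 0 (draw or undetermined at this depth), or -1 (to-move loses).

value(###.#/#...#, H) = +1

ply 1, H at ###.#/#...# | H11=-1→###.#/###.#; H12=+1→###.#/#.###*
ply 2: ###.#/#.### is terminal -1 (V); from ###.#/#...# depth 11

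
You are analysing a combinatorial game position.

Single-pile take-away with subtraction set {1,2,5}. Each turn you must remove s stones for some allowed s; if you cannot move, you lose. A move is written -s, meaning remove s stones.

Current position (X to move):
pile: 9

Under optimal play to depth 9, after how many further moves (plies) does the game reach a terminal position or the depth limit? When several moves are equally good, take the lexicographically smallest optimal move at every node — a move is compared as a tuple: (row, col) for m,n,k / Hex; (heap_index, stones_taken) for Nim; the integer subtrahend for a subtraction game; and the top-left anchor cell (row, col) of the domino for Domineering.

p1 X@[9]: -1[8]-1* -2[7]-1 -5[4]-1
p2 O@[8]: -1[7]-1 -2[6]+1* -5[3]+1
p3 X@[6]: -1[5]-1* -2[4]-1 -5[1]-1
p4 O@[5]: -1[4]-1 -2[3]+1* -5[0]+1
p5 X@[3]: -1[2]-1* -2[1]-1
p6 O@[2]: -1[1]-1 -2[0]+1*
p7 X@[0] terminal -1; root [9] d9

PV length from [9]: 6 plies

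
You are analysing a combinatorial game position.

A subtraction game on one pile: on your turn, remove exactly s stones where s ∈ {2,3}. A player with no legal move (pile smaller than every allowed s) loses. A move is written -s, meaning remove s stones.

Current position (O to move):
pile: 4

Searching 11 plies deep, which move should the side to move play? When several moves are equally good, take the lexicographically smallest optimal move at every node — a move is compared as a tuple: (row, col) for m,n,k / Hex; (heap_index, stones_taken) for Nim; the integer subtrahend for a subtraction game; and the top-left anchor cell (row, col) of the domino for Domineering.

ply 1, O at 4 | -2=-1→2; -3=+1→1*
ply 2: 1 is terminal -1 (X); from 4 depth 11

O's best at [4]: -3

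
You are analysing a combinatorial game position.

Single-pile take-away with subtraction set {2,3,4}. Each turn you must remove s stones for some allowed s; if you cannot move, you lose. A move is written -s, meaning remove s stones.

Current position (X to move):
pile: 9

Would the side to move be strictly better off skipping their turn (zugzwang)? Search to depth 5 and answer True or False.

zugzwang(9, X) = False

ply 1, X at 9 | -2=+1→7*; -3=+1→6; -4=-1→5
ply 2, O at 7 | -2=-1→5*; -3=-1→4; -4=-1→3
ply 3, X at 5 | -2=-1→3; -3=-1→2; -4=+1→1*
ply 4: 1 is terminal -1 (O); from 9 depth 5
pass branch (O moves first from the same position):
  | ply 1, O at 9 | -2=+1→7*; -3=+1→6; -4=-1→5
  | ply 2, X at 7 | -2=-1→5*; -3=-1→4; -4=-1→3
  | ply 3, O at 5 | -2=-1→3; -3=-1→2; -4=+1→1*
  | ply 4: 1 is terminal -1 (X); from 9 depth 5
X moving scores +1; X passing scores -1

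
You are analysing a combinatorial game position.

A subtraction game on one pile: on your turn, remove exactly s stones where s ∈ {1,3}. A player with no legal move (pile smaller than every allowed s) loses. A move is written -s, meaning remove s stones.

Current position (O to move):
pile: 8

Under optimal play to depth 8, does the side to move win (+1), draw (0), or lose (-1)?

p1 O@[8]: -1[7]-1* -3[5]-1
p2 X@[7]: -1[6]+1* -3[4]+1
p3 O@[6]: -1[5]-1* -3[3]-1
p4 X@[5]: -1[4]+1* -3[2]+1
p5 O@[4]: -1[3]-1* -3[1]-1
p6 X@[3]: -1[2]+1* -3[0]+1
p7 O@[2]: -1[1]-1*
p8 X@[1]: -1[0]+1*
p9 O@[0] terminal -1; root [8] d8

value(8, O) = -1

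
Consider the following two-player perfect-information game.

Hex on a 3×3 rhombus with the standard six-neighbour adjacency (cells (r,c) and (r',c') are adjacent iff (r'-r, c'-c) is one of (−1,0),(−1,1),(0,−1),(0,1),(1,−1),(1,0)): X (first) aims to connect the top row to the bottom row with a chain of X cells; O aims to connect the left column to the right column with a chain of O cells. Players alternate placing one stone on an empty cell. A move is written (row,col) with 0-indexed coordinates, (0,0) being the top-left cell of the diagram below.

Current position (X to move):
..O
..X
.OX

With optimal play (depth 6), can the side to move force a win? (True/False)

p1 X@[..O/..X/.OX]: (0,0)[X.O/..X/.OX]-1 (0,1)[.XO/..X/.OX]-1 (1,0)[..O/X.X/.OX]+1* (1,1)[..O/.XX/.OX]-1 (2,0)[..O/..X/XOX]-1
p2 O@[..O/X.X/.OX]: (0,0)[O.O/X.X/.OX]-1* (0,1)[.OO/X.X/.OX]-1 (1,1)[..O/XOX/.OX]-1 (2,0)[..O/X.X/OOX]-1
p3 X@[O.O/X.X/.OX]: (0,1)[OXO/X.X/.OX]+1* (1,1)[O.O/XXX/.OX]-1 (2,0)[O.O/X.X/XOX]-1
p4 O@[OXO/X.X/.OX]: (1,1)[OXO/XOX/.OX]-1* (2,0)[OXO/X.X/OOX]-1
p5 X@[OXO/XOX/.OX]: (2,0)[OXO/XOX/XOX]+1*
p6 O@[OXO/XOX/XOX] terminal -1; root [..O/..X/.OX] d6

X winning at [..O/..X/.OX]: True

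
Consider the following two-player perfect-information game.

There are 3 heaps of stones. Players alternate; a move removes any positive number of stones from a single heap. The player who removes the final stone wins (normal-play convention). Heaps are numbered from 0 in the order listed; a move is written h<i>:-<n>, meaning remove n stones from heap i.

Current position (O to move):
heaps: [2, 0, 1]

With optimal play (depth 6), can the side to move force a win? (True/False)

p1 O@[(2,0,1)]: h0:-1[(1,0,1)]+1* h0:-2[(0,0,1)]-1 h2:-1[(2,0,0)]-1
p2 X@[(1,0,1)]: h0:-1[(0,0,1)]-1* h2:-1[(1,0,0)]-1
p3 O@[(0,0,1)]: h2:-1[(0,0,0)]+1*
p4 X@[(0,0,0)] terminal -1; root [(2,0,1)] d6

O winning at [(2,0,1)]: True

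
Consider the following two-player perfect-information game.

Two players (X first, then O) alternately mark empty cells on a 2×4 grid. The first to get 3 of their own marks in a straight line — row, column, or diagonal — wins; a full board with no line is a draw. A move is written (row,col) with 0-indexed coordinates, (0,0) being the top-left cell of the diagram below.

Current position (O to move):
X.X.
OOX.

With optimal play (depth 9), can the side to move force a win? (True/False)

O winning at [X.X./OOX.]: False

p1 O@[X.X./OOX.]: (0,1)[XOX./OOX.]+0* (0,3)[X.XO/OOX.]-1 (1,3)[X.X./OOXO]-1
p2 X@[XOX./OOX.]: (0,3)[XOXX/OOX.]+0* (1,3)[XOX./OOXX]+0
p3 O@[XOXX/OOX.]: (1,3)[XOXX/OOXO]+0*
p4 X@[XOXX/OOXO] terminal +0; root [X.X./OOX.] d9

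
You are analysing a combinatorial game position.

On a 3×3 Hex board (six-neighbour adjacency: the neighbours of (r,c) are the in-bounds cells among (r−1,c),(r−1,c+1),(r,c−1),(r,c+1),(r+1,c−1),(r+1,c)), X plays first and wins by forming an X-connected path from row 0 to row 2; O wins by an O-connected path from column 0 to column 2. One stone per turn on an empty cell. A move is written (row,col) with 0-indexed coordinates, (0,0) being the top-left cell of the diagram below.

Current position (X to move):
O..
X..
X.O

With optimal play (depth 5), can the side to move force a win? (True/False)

p1 X@[O../X../X.O]: (0,1)[OX./X../X.O]+1* (0,2)[O.X/X../X.O]+1 (1,1)[O../XX./X.O]+1 (1,2)[O../X.X/X.O]+1 (2,1)[O../X../XXO]+1
p2 O@[OX./X../X.O] terminal -1; root [O../X../X.O] d5

X winning at [O../X../X.O]: True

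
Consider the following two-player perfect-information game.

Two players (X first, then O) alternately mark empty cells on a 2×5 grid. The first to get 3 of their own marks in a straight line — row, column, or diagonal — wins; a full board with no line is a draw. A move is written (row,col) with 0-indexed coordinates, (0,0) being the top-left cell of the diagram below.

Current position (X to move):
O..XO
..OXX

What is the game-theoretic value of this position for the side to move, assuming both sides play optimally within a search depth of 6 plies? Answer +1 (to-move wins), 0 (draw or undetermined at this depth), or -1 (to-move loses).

value(O..XO/..OXX, X) = 0

p1 X@[O..XO/..OXX]: (0,1)[OX.XO/..OXX]+0* (0,2)[O.XXO/..OXX]+0 (1,0)[O..XO/X.OXX]+0 (1,1)[O..XO/.XOXX]+0
p2 O@[OX.XO/..OXX]: (0,2)[OXOXO/..OXX]+0* (1,0)[OX.XO/O.OXX]-1 (1,1)[OX.XO/.OOXX]-1
p3 X@[OXOXO/..OXX]: (1,0)[OXOXO/X.OXX]+0* (1,1)[OXOXO/.XOXX]+0
p4 O@[OXOXO/X.OXX]: (1,1)[OXOXO/XOOXX]+0*
p5 X@[OXOXO/XOOXX] terminal +0; root [O..XO/..OXX] d6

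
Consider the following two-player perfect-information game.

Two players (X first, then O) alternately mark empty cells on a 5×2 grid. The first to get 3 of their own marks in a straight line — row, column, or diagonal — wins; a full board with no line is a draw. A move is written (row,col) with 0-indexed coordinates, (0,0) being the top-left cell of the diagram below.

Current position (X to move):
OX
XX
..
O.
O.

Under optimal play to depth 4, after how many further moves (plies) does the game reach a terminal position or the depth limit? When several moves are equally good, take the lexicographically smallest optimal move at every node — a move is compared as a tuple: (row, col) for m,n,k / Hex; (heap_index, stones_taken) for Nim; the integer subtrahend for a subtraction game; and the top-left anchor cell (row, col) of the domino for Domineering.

[OX/XX/../O./O.] X move#1: (2,0):+0/OX/XX/X./O./O., (2,1):+1/OX/XX/.X/O./O.*, (3,1):-1/OX/XX/../OX/O., (4,1):-1/OX/XX/../O./OX
[OX/XX/.X/O./O.] end (terminal -1, O#2); searched OX/XX/../O./O. to 4

PV length from [OX/XX/../O./O.]: 1 ply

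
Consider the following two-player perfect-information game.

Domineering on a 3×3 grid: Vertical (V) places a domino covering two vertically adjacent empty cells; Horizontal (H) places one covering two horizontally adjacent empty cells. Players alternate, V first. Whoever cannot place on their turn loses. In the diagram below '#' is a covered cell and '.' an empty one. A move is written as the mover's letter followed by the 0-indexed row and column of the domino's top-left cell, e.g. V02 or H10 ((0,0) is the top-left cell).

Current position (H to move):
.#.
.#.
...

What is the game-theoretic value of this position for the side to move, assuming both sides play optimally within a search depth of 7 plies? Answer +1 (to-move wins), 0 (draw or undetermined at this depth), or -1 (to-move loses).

value(.#./.#./..., H) = -1

[.#./.#./...] H move#1: H20:-1/.#./.#./##.*, H21:-1/.#./.#./.##
[.#./.#./##.] V move#2: V00:+1/##./##./##.*, V02:+1/.##/.##/##., V12:+1/.#./.##/###
[##./##./##.] end (terminal -1, H#3); searched .#./.#./... to 7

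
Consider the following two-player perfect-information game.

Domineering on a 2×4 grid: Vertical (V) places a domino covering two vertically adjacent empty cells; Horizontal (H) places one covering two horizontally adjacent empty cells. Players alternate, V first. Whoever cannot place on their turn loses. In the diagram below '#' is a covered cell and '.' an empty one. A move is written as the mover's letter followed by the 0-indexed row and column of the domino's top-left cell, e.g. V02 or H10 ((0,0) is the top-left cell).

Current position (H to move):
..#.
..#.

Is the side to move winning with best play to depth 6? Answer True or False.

H winning at [..#./..#.]: True

[..#./..#.] H move#1: H00:+1/###./..#.*, H10:+1/..#./###.
[###./..#.] V move#2: V03:-1/####/..##*
[####/..##] H move#3: H10:+1/####/####*
[####/####] end (terminal -1, V#4); searched ..#./..#. to 6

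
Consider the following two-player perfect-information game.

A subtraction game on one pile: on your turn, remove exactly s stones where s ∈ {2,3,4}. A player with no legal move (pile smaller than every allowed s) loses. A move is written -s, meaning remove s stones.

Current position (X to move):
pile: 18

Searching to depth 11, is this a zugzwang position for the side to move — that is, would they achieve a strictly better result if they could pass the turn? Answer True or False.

zugzwang(18, X) = True

ply 1, X at 18 | -2=-1→16*; -3=-1→15; -4=-1→14
ply 2, O at 16 | -2=-1→14; -3=+1→13*; -4=+1→12
ply 3, X at 13 | -2=-1→11*; -3=-1→10; -4=-1→9
ply 4, O at 11 | -2=-1→9; -3=-1→8; -4=+1→7*
ply 5, X at 7 | -2=-1→5*; -3=-1→4; -4=-1→3
ply 6, O at 5 | -2=-1→3; -3=-1→2; -4=+1→1*
ply 7: 1 is terminal -1 (X); from 18 depth 11
if X skipped the turn, O would face:
~ ply 1, O at 18 | -2=-1→16*; -3=-1→15; -4=-1→14
~ ply 2, X at 16 | -2=-1→14; -3=+1→13*; -4=+1→12
~ ply 3, O at 13 | -2=-1→11*; -3=-1→10; -4=-1→9
~ ply 4, X at 11 | -2=-1→9; -3=-1→8; -4=+1→7*
~ ply 5, O at 7 | -2=-1→5*; -3=-1→4; -4=-1→3
~ ply 6, X at 5 | -2=-1→3; -3=-1→2; -4=+1→1*
~ ply 7: 1 is terminal -1 (O); from 18 depth 11
compare (X): move=-1 vs pass=+1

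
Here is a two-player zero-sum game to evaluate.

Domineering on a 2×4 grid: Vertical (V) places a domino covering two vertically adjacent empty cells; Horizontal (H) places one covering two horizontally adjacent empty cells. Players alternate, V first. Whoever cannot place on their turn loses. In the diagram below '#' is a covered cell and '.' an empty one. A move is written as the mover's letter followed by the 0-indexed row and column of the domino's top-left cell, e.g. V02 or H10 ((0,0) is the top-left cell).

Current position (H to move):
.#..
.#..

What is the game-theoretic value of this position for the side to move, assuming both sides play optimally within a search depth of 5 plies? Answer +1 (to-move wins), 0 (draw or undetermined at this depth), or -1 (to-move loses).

p1 H@[.#../.#..]: H02[.###/.#..]+1* H12[.#../.###]+1
p2 V@[.###/.#..]: V00[####/##..]-1*
p3 H@[####/##..]: H12[####/####]+1*
p4 V@[####/####] terminal -1; root [.#../.#..] d5

value(.#../.#.., H) = +1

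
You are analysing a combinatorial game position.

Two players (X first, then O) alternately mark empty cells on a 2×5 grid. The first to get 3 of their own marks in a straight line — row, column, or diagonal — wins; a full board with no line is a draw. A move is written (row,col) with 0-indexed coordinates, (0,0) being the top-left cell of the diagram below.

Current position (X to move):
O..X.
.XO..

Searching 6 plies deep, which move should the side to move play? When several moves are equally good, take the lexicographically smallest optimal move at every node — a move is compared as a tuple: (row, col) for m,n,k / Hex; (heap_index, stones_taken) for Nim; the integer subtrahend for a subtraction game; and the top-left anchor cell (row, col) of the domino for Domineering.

X's best at [O..X./.XO..]: (0,2)

[O..X./.XO..] X move#1: (0,1):+0/OX.X./.XO.., (0,2):+1/O.XX./.XO..*, (0,4):+0/O..XX/.XO.., (1,0):+0/O..X./XXO.., (1,3):+0/O..X./.XOX., (1,4):+0/O..X./.XO.X
[O.XX./.XO..] O move#2: (0,1):-1/OOXX./.XO..*, (0,4):-1/O.XXO/.XO.., (1,0):-1/O.XX./OXO.., (1,3):-1/O.XX./.XOO., (1,4):-1/O.XX./.XO.O
[OOXX./.XO..] X move#3: (0,4):+1/OOXXX/.XO..*, (1,0):+0/OOXX./XXO.., (1,3):+0/OOXX./.XOX., (1,4):+0/OOXX./.XO.X
[OOXXX/.XO..] end (terminal -1, O#4); searched O..X./.XO.. to 6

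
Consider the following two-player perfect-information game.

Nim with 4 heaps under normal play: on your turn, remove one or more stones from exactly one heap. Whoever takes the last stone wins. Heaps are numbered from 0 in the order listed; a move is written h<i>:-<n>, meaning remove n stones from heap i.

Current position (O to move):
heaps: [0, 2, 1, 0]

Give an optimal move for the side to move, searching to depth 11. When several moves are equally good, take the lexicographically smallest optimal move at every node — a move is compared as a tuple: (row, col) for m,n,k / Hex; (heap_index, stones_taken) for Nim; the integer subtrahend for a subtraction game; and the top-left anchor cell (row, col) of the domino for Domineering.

p1 O@[(0,2,1,0)]: h1:-1[(0,1,1,0)]+1* h1:-2[(0,0,1,0)]-1 h2:-1[(0,2,0,0)]-1
p2 X@[(0,1,1,0)]: h1:-1[(0,0,1,0)]-1* h2:-1[(0,1,0,0)]-1
p3 O@[(0,0,1,0)]: h2:-1[(0,0,0,0)]+1*
p4 X@[(0,0,0,0)] terminal -1; root [(0,2,1,0)] d11

O's best at [(0,2,1,0)]: h1:-1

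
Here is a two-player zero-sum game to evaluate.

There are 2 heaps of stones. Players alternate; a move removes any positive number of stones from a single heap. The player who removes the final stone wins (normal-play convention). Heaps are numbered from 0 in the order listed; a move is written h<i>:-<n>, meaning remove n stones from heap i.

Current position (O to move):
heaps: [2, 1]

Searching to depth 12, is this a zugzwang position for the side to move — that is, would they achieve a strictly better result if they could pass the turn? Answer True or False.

[(2,1)] O move#1: h0:-1:+1/(1,1)*, h0:-2:-1/(0,1), h1:-1:-1/(2,0)
[(1,1)] X move#2: h0:-1:-1/(0,1)*, h1:-1:-1/(1,0)
[(0,1)] O move#3: h1:-1:+1/(0,0)*
[(0,0)] end (terminal -1, X#4); searched (2,1) to 12
if O skipped the turn, X would face:
~ [(2,1)] X move#1: h0:-1:+1/(1,1)*, h0:-2:-1/(0,1), h1:-1:-1/(2,0)
~ [(1,1)] O move#2: h0:-1:-1/(0,1)*, h1:-1:-1/(1,0)
~ [(0,1)] X move#3: h1:-1:+1/(0,0)*
~ [(0,0)] end (terminal -1, O#4); searched (2,1) to 12
compare (O): move=+1 vs pass=-1

zugzwang((2,1), O) = False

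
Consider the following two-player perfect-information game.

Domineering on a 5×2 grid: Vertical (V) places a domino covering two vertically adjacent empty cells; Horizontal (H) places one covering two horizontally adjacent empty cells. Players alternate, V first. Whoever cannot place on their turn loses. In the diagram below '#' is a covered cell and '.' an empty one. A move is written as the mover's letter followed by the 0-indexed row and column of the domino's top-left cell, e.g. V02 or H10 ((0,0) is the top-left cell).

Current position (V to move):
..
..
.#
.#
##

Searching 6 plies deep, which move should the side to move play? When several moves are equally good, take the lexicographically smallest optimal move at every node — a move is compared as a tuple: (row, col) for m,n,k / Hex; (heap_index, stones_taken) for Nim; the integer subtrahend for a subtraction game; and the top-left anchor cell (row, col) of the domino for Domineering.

V's best at [../../.#/.#/##]: V00

ply 1, V at ../../.#/.#/## | V00=+1→#./#./.#/.#/##*; V01=+1→.#/.#/.#/.#/##; V10=-1→../#./##/.#/##; V20=-1→../../##/##/##
ply 2: #./#./.#/.#/## is terminal -1 (H); from ../../.#/.#/## depth 6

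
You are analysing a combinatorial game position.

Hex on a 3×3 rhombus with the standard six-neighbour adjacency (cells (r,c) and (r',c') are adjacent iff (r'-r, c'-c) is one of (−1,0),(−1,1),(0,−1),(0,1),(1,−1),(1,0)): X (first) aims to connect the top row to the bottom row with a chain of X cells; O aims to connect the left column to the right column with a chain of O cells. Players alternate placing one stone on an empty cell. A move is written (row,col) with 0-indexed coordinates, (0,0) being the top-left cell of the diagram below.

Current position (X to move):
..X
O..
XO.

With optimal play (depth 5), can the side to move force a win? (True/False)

[..X/O../XO.] X move#1: (0,0):-1/X.X/O../XO., (0,1):-1/.XX/O../XO., (1,1):+1/..X/OX./XO.*, (1,2):+1/..X/O.X/XO., (2,2):+1/..X/O../XOX
[..X/OX./XO.] end (terminal -1, O#2); searched ..X/O../XO. to 5

X winning at [..X/O../XO.]: True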